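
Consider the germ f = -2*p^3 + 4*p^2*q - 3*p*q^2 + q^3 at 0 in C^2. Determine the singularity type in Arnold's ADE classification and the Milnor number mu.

The Hessian of f at 0 has rank 0. Corank 2; j^3 = -(p - q)*(2*p^2 - 2*p*q + q^2) splits into three distinct lines over C (the quadratic factor has nonzero discriminant), so D_4.

Type D4, Milnor number mu = 4.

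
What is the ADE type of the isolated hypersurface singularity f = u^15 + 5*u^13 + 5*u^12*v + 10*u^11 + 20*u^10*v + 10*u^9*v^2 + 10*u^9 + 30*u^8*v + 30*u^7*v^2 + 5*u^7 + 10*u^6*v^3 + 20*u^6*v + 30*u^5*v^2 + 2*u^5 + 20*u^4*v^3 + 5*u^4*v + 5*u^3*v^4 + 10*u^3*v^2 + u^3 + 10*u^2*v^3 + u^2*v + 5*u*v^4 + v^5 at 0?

D_{6}

The Hessian of f at 0 is [[0, 0], [0, 0]] with rank 0, so corank 2. A Groebner basis of the Jacobian ideal J(f) in C{u,v} is {-u*v/5 + v^4, u*v^2, u^2 + u*v}; counting standard monomials gives mu = 6. Corank 2; j^3 = u^2*(u + v) has shape L^2 M (L != M), so D-series; mu = 6 gives D_6.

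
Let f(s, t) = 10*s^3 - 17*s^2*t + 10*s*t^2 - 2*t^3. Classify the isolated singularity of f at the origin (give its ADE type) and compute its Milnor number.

Type D_{4}, Milnor number mu = 4.

The Hessian of f at 0 has rank 0. Corank 2; j^3 = (2*s - t)*(5*s^2 - 6*s*t + 2*t^2) splits into three distinct lines over C (the quadratic factor has nonzero discriminant), so D_4.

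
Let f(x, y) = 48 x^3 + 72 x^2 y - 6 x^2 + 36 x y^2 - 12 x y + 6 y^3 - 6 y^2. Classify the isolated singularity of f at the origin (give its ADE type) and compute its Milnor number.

Type A_2, Milnor number mu = 2.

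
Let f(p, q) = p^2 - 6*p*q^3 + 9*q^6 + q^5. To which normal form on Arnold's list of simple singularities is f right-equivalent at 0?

The Hessian of f at 0 has rank 1. Corank 1: A-series; mu = 4 gives A_4.

A_{4}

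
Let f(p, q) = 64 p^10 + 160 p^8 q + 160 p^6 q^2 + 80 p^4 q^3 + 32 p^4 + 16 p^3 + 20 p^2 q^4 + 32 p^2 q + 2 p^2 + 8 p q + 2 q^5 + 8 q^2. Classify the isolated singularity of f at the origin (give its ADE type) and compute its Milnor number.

Type A4, Milnor number mu = 4.

The Hessian of f at 0 is [[4, 8], [8, 16]] with rank 1, so corank 1. A Groebner basis of the Jacobian ideal J(f) in C{p,q} is {p/256 + q^3 + q^2/16 + q/128, p^2 + p/4 + q/2, p*q - p/16 + q^2 - q/8}; counting standard monomials gives mu = 4. Corank 1: A-series; mu = 4 gives A_4.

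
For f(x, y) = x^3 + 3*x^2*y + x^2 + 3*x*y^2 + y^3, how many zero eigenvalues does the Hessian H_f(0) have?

1

Hessian at 0 has rank 1.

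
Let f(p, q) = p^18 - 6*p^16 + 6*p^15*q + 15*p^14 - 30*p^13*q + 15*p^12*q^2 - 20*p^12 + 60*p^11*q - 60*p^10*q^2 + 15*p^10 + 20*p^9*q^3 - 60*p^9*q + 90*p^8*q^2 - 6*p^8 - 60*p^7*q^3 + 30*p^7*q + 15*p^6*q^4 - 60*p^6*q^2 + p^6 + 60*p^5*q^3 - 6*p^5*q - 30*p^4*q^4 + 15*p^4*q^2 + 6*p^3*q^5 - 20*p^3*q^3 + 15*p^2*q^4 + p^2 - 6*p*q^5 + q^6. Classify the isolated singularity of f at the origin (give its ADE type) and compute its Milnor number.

Type A5, Milnor number mu = 5.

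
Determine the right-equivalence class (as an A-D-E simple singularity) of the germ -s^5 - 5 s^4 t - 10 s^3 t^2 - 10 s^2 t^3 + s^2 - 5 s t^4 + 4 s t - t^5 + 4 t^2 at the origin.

A_{4}

The Hessian of f at 0 has rank 1. Corank 1: A-series; mu = 4 gives A_4.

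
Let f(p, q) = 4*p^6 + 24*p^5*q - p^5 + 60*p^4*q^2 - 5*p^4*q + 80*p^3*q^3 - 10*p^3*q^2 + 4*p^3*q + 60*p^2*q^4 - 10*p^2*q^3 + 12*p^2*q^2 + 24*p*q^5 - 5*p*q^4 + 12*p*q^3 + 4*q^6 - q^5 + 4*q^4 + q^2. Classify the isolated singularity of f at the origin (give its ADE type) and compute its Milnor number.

Type A_4, Milnor number mu = 4.

The Hessian of f at 0 is [[0, 0], [0, 2]] with rank 1, so corank 1. A Groebner basis of the Jacobian ideal J(f) in C{p,q} is {p^3 + q/2, p*q, q^2}; counting standard monomials gives mu = 4. Corank 1: A-series; mu = 4 gives A_4.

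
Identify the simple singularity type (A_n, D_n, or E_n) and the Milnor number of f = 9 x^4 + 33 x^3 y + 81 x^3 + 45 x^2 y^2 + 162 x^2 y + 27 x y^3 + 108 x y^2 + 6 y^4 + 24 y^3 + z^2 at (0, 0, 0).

Type E7, Milnor number mu = 7.

The Hessian of f at 0 has rank 1. Corank 2; j^3 = 3*(3*x + 2*y)^3 is a perfect cube, so E-series; the 4-jet and mu = 7 give E_7.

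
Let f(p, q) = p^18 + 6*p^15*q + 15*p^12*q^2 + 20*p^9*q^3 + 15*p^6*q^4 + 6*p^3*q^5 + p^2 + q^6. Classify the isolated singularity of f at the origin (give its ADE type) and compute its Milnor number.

Type A_5, Milnor number mu = 5.

The Hessian of f at 0 is [[2, 0], [0, 0]] with rank 1, so corank 1. A Groebner basis of the Jacobian ideal J(f) in C{p,q} is {q^5, p}; counting standard monomials gives mu = 5. Corank 1: A-series; mu = 5 gives A_5.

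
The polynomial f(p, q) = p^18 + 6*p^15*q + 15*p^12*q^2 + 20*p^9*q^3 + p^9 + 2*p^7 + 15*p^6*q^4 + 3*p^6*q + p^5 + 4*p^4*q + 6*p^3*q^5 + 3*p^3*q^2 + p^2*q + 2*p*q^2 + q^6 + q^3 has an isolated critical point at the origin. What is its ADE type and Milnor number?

Type D_7, Milnor number mu = 7.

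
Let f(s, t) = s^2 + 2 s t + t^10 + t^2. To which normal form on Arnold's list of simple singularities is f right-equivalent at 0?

The Hessian of f at 0 has rank 1. Corank 1: A-series; mu = 9 gives A_9.

A_{9}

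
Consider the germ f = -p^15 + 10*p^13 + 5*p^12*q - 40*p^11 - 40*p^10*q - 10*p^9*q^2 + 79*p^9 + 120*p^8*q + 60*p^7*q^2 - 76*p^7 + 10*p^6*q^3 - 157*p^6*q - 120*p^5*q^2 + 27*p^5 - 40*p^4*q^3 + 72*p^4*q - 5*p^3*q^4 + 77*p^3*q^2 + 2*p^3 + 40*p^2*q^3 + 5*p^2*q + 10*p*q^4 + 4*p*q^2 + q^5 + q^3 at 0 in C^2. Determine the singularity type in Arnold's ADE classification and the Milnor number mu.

The Hessian of f at 0 has rank 0. Corank 2; j^3 = (p + q)^2*(2*p + q) has shape L^2 M (L != M), so D-series; mu = 6 gives D_6.

Type D6, Milnor number mu = 6.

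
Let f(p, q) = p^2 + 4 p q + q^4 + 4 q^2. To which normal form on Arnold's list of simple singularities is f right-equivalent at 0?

A3

The Hessian of f at 0 has rank 1. Corank 1: A-series; mu = 3 gives A_3.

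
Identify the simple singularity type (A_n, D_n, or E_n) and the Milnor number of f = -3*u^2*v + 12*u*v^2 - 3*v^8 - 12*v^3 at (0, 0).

The Hessian of f at 0 has rank 0. Corank 2; j^3 = -3*v*(u - 2*v)^2 has shape L^2 M (L != M), so D-series; mu = 9 gives D_9.

Type D9, Milnor number mu = 9.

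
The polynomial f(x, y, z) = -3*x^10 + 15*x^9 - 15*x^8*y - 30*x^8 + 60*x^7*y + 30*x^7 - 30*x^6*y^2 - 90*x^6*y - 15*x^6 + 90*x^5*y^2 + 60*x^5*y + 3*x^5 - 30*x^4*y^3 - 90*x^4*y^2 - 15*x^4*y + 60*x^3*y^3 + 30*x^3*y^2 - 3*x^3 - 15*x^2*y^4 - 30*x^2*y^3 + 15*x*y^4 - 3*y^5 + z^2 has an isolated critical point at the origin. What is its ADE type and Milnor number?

Type E_8, Milnor number mu = 8.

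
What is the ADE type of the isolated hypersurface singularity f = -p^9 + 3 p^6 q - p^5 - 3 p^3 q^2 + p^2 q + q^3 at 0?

D4

The Hessian of f at 0 is [[0, 0], [0, 0]] with rank 0, so corank 2. A Groebner basis of the Jacobian ideal J(f) in C{p,q} is {q^3, p^2 + 3*q^2, p*q}; counting standard monomials gives mu = 4. Corank 2; j^3 = q*(p^2 + q^2) splits into three distinct lines over C (the quadratic factor has nonzero discriminant), so D_4.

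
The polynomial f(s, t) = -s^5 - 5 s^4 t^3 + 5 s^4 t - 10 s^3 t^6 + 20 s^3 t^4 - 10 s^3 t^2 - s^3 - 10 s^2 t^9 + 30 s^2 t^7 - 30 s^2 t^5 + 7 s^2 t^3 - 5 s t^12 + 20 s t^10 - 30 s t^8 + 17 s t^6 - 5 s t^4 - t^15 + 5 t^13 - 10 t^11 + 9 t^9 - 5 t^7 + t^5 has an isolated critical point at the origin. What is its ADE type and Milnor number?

Type E_{8}, Milnor number mu = 8.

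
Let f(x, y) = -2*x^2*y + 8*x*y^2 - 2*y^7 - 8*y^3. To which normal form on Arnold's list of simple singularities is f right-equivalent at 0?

D_8

The Hessian of f at 0 has rank 0. Corank 2; j^3 = -2*y*(x - 2*y)^2 has shape L^2 M (L != M), so D-series; mu = 8 gives D_8.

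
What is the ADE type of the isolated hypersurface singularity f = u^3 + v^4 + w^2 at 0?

The Hessian of f at 0 is [[0, 0, 0], [0, 0, 0], [0, 0, 2]] with rank 1, so corank 2. A Groebner basis of the Jacobian ideal J(f) in C{u,v,w} is {v^3, u^2, w}; counting standard monomials gives mu = 6. Corank 2; j^3 = u^3 is a perfect cube, so E-series; the 4-jet and mu = 6 give E_6.

E_6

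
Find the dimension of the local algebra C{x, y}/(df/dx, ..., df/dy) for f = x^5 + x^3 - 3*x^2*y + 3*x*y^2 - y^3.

8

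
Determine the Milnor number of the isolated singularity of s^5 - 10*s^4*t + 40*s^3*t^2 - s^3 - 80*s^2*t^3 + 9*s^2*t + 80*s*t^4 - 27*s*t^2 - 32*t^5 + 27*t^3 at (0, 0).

8

The Hessian of f at 0 has rank 0. Corank 2; j^3 = -(s - 3*t)^3 is a perfect cube, so E-series; the 5-jet and mu = 8 give E_8.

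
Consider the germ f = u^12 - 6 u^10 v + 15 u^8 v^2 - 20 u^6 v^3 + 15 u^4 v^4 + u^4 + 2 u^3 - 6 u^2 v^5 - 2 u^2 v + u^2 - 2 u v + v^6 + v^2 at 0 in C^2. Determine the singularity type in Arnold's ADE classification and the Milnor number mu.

Type A_5, Milnor number mu = 5.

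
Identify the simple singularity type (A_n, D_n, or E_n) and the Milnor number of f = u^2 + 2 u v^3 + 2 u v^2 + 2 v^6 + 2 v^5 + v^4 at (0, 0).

Type A_5, Milnor number mu = 5.

The Hessian of f at 0 has rank 1. Corank 1: A-series; mu = 5 gives A_5.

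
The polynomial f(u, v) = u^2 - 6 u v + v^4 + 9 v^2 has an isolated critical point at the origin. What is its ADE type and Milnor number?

The Hessian of f at 0 has rank 1. Corank 1: A-series; mu = 3 gives A_3.

Type A_{3}, Milnor number mu = 3.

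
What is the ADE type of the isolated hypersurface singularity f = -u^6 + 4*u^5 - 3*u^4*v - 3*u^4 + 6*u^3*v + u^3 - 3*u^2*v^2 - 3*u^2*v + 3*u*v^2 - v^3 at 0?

E_{8}

The Hessian of f at 0 is [[0, 0], [0, 0]] with rank 0, so corank 2. A Groebner basis of the Jacobian ideal J(f) in C{u,v} is {3*u^2/8 + u*v^3 - 3*u*v^2/4 - 3*u*v/4 + 3*v^3/4 + 3*v^2/8, u^2/2 - u*v^2 - u*v + v^4 + v^3 + v^2/2, u^3 - 3*u^2/4 - 3*u*v^2/2 + 3*u*v/2 + v^3/2 - 3*v^2/4, u^2*v - u^2/4 - 3*u*v^2/2 + u*v/2 + v^3/2 - v^2/4}; counting standard monomials gives mu = 8. Corank 2; j^3 = (u - v)^3 is a perfect cube, so E-series; the 5-jet and mu = 8 give E_8.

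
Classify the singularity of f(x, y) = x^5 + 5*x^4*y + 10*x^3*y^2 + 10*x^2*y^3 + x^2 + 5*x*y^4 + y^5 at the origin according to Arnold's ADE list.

A4

The Hessian of f at 0 has rank 1. Corank 1: A-series; mu = 4 gives A_4.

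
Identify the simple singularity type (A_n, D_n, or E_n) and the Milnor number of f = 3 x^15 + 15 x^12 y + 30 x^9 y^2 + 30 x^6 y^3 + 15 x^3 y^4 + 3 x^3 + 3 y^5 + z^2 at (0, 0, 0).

Type E8, Milnor number mu = 8.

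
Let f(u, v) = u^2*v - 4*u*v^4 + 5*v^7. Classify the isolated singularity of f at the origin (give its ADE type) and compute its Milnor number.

Type D_{8}, Milnor number mu = 8.

The Hessian of f at 0 has rank 0. Corank 2; j^3 = u^2*v has shape L^2 M (L != M), so D-series; mu = 8 gives D_8.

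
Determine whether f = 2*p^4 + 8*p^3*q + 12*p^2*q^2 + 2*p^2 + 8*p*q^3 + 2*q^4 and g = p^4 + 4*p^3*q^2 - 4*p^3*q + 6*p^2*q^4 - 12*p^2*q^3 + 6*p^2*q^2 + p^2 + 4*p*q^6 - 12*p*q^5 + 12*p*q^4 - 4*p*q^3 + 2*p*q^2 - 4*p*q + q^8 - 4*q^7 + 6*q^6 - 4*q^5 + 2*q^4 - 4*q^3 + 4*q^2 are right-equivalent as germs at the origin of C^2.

The Hessian of f at 0 is [[4, 0], [0, 0]] with rank 1, so corank 1. A Groebner basis of the Jacobian ideal J(f) in C{p,q} is {q^3, p}; counting standard monomials gives mu = 3. Corank 1: A-series; mu = 3 gives A_3. The Hessian of g at 0 is [[2, -4], [-4, 8]] with rank 1, so corank 1. A Groebner basis of the Jacobian ideal J(g) in C{p,q} is {p^2 + 4*p - 8*q, p*q + 2*p - 4*q, p + q^2 - 2*q}; counting standard monomials gives mu = 3. Corank 1: A-series; mu = 3 gives A_3. Both have type A_3, hence right-equivalent.

Yes.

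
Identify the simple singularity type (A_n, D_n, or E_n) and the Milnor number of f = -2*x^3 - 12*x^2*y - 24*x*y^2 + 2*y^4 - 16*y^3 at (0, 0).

Type E6, Milnor number mu = 6.

The Hessian of f at 0 has rank 0. Corank 2; j^3 = -2*(x + 2*y)^3 is a perfect cube, so E-series; the 4-jet and mu = 6 give E_6.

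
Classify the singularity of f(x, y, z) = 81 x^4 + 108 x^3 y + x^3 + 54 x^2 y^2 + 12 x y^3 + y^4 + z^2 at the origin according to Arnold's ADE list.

The Hessian of f at 0 has rank 1. Corank 2; j^3 = x^3 is a perfect cube, so E-series; the 4-jet and mu = 6 give E_6.

E6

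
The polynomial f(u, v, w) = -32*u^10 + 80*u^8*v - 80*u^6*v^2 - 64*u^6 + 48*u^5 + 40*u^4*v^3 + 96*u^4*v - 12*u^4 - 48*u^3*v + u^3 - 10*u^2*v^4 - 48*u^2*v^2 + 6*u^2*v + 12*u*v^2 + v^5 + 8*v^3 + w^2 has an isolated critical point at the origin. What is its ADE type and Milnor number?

Type E_{8}, Milnor number mu = 8.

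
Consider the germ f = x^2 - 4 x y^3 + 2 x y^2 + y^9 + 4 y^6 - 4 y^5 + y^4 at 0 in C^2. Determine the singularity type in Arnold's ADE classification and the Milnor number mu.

The Hessian of f at 0 has rank 1. Corank 1: A-series; mu = 8 gives A_8.

Type A8, Milnor number mu = 8.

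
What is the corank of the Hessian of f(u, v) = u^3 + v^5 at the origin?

Hessian at 0 has rank 0.

2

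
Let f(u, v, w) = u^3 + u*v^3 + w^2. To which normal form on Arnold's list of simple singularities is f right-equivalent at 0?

E7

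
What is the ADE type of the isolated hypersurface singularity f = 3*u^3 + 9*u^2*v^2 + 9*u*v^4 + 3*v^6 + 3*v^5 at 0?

The Hessian of f at 0 has rank 0. Corank 2; j^3 = 3*u^3 is a perfect cube, so E-series; the 5-jet and mu = 8 give E_8.

E_{8}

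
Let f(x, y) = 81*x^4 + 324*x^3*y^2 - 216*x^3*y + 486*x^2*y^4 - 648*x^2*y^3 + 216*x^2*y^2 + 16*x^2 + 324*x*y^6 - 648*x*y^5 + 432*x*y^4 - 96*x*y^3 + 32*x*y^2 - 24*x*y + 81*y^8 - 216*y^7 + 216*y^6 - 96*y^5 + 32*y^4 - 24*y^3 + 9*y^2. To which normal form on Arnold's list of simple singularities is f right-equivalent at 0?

The Hessian of f at 0 is [[32, -24], [-24, 18]] with rank 1, so corank 1. A Groebner basis of the Jacobian ideal J(f) in C{x,y} is {x^2 + 9*x/16 - 27*y/64, x*y + 3*x/4 - 9*y/16, x + y^2 - 3*y/4}; counting standard monomials gives mu = 3. Corank 1: A-series; mu = 3 gives A_3.

A3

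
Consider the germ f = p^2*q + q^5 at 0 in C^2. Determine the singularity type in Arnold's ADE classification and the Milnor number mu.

The Hessian of f at 0 has rank 0. Corank 2; j^3 = p^2*q has shape L^2 M (L != M), so D-series; mu = 6 gives D_6.

Type D_6, Milnor number mu = 6.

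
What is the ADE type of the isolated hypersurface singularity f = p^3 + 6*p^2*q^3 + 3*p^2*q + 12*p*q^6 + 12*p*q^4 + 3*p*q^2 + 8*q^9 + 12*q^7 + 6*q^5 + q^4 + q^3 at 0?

E6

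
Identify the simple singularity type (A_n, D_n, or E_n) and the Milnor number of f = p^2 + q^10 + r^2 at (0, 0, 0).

The Hessian of f at 0 is [[2, 0, 0], [0, 0, 0], [0, 0, 2]] with rank 2, so corank 1. A Groebner basis of the Jacobian ideal J(f) in C{p,q,r} is {q^9, p, r}; counting standard monomials gives mu = 9. Corank 1: A-series; mu = 9 gives A_9.

Type A_{9}, Milnor number mu = 9.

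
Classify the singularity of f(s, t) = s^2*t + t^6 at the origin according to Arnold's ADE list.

The Hessian of f at 0 has rank 0. Corank 2; j^3 = s^2*t has shape L^2 M (L != M), so D-series; mu = 7 gives D_7.

D7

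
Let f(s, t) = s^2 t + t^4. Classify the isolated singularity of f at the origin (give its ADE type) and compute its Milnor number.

The Hessian of f at 0 is [[0, 0], [0, 0]] with rank 0, so corank 2. A Groebner basis of the Jacobian ideal J(f) in C{s,t} is {s^3, s^2/4 + t^3, s*t}; counting standard monomials gives mu = 5. Corank 2; j^3 = s^2*t has shape L^2 M (L != M), so D-series; mu = 5 gives D_5.

Type D_{5}, Milnor number mu = 5.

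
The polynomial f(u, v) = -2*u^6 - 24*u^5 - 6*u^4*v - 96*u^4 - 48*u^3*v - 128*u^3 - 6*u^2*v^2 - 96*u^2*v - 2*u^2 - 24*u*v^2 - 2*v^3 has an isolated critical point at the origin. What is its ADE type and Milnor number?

The Hessian of f at 0 has rank 1. Corank 1: A-series; mu = 2 gives A_2.

Type A_{2}, Milnor number mu = 2.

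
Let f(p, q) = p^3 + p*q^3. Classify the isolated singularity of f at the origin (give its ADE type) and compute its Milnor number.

Type E_{7}, Milnor number mu = 7.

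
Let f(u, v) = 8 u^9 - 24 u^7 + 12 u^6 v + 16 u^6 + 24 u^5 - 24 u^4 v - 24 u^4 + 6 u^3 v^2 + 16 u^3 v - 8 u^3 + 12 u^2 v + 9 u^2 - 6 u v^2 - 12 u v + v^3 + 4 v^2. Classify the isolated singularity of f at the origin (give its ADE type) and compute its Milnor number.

Type A2, Milnor number mu = 2.

The Hessian of f at 0 has rank 1. Corank 1: A-series; mu = 2 gives A_2.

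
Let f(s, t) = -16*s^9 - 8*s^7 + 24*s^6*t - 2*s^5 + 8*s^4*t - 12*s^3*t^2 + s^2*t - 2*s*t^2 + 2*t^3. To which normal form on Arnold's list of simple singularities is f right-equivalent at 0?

D_4

The Hessian of f at 0 is [[0, 0], [0, 0]] with rank 0, so corank 2. A Groebner basis of the Jacobian ideal J(f) in C{s,t} is {t^3, s^2 + 2*t^2, s*t - t^2}; counting standard monomials gives mu = 4. Corank 2; j^3 = t*(s^2 - 2*s*t + 2*t^2) splits into three distinct lines over C (the quadratic factor has nonzero discriminant), so D_4.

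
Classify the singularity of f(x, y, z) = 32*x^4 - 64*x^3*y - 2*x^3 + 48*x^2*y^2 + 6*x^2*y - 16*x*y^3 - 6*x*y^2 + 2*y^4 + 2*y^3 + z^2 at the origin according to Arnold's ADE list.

E_6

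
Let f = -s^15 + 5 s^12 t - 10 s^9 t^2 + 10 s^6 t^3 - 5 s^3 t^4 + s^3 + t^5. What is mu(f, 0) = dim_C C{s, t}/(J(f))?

8

The Hessian of f at 0 is [[0, 0], [0, 0]] with rank 0, so corank 2. A Groebner basis of the Jacobian ideal J(f) in C{s,t} is {t^4, s^2}; counting standard monomials gives mu = 8. Corank 2; j^3 = s^3 is a perfect cube, so E-series; the 5-jet and mu = 8 give E_8.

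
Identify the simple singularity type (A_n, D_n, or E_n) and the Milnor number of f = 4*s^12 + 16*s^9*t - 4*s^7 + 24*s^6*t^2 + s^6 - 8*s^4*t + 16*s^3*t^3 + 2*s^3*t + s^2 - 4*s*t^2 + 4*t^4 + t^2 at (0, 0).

Type A1, Milnor number mu = 1.

The Hessian of f at 0 has rank 2. Corank 0: nondegenerate Morse point, so A_1.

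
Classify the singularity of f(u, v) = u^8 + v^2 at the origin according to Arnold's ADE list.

A_7

The Hessian of f at 0 is [[0, 0], [0, 2]] with rank 1, so corank 1. A Groebner basis of the Jacobian ideal J(f) in C{u,v} is {u^7, v}; counting standard monomials gives mu = 7. Corank 1: A-series; mu = 7 gives A_7.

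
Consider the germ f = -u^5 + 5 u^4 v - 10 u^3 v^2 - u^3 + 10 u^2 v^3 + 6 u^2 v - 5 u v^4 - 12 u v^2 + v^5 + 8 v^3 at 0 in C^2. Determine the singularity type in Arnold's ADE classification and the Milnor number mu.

The Hessian of f at 0 has rank 0. Corank 2; j^3 = -(u - 2*v)^3 is a perfect cube, so E-series; the 5-jet and mu = 8 give E_8.

Type E_{8}, Milnor number mu = 8.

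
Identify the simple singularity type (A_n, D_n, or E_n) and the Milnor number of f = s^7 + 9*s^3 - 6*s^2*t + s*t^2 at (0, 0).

The Hessian of f at 0 is [[0, 0], [0, 0]] with rank 0, so corank 2. A Groebner basis of the Jacobian ideal J(f) in C{s,t} is {-2187*s*t/7 + t^6 + 729*t^2/7, s*t^2 - t^3/3, s^2 - s*t/3}; counting standard monomials gives mu = 8. Corank 2; j^3 = s*(3*s - t)^2 has shape L^2 M (L != M), so D-series; mu = 8 gives D_8.

Type D_8, Milnor number mu = 8.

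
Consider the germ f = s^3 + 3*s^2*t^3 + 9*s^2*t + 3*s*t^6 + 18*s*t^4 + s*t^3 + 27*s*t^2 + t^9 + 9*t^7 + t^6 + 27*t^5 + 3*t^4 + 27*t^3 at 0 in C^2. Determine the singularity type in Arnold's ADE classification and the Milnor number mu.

The Hessian of f at 0 has rank 0. Corank 2; j^3 = (s + 3*t)^3 is a perfect cube, so E-series; the 4-jet and mu = 7 give E_7.

Type E7, Milnor number mu = 7.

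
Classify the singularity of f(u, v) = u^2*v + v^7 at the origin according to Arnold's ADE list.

D8

The Hessian of f at 0 is [[0, 0], [0, 0]] with rank 0, so corank 2. A Groebner basis of the Jacobian ideal J(f) in C{u,v} is {u^2/7 + v^6, u^3, u*v}; counting standard monomials gives mu = 8. Corank 2; j^3 = u^2*v has shape L^2 M (L != M), so D-series; mu = 8 gives D_8.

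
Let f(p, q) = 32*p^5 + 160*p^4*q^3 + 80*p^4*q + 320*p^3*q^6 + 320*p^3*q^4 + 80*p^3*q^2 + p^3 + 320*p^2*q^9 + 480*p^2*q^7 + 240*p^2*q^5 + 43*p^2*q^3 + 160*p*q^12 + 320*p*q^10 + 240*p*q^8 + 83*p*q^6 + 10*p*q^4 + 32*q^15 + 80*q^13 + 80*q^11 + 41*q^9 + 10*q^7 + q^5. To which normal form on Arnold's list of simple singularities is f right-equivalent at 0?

The Hessian of f at 0 has rank 0. Corank 2; j^3 = p^3 is a perfect cube, so E-series; the 5-jet and mu = 8 give E_8.

E_8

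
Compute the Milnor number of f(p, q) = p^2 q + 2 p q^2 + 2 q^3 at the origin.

4

The Hessian of f at 0 is [[0, 0], [0, 0]] with rank 0, so corank 2. A Groebner basis of the Jacobian ideal J(f) in C{p,q} is {q^3, p^2 + 2*q^2, p*q + q^2}; counting standard monomials gives mu = 4. Corank 2; j^3 = q*(p^2 + 2*p*q + 2*q^2) splits into three distinct lines over C (the quadratic factor has nonzero discriminant), so D_4.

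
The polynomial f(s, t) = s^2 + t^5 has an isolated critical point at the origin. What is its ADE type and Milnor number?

The Hessian of f at 0 is [[2, 0], [0, 0]] with rank 1, so corank 1. A Groebner basis of the Jacobian ideal J(f) in C{s,t} is {t^4, s}; counting standard monomials gives mu = 4. Corank 1: A-series; mu = 4 gives A_4.

Type A_4, Milnor number mu = 4.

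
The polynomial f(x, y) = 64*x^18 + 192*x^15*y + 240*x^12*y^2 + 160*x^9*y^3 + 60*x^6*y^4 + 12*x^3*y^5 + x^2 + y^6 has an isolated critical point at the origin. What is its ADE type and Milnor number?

Type A_{5}, Milnor number mu = 5.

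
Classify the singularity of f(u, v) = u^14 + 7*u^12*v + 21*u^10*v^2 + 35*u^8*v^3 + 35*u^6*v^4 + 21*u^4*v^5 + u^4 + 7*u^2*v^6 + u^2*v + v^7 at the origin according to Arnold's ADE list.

D_{8}

The Hessian of f at 0 is [[0, 0], [0, 0]] with rank 0, so corank 2. A Groebner basis of the Jacobian ideal J(f) in C{u,v} is {u^2/7 + v^6, u^3, u*v}; counting standard monomials gives mu = 8. Corank 2; j^3 = u^2*v has shape L^2 M (L != M), so D-series; mu = 8 gives D_8.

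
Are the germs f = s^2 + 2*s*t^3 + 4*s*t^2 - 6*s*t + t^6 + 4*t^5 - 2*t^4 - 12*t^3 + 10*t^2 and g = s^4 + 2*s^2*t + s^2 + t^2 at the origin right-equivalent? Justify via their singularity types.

The Hessian of f at 0 has rank 2. Corank 0: nondegenerate Morse point, so A_1. The Hessian of g at 0 has rank 2. Corank 0: nondegenerate Morse point, so A_1. Both have type A_1, hence right-equivalent.

Yes.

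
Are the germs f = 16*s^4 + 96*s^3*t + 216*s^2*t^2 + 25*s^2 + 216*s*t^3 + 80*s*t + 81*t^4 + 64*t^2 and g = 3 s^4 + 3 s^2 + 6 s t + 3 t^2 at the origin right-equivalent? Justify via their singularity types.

Yes.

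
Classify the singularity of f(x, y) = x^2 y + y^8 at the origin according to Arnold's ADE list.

D9

The Hessian of f at 0 has rank 0. Corank 2; j^3 = x^2*y has shape L^2 M (L != M), so D-series; mu = 9 gives D_9.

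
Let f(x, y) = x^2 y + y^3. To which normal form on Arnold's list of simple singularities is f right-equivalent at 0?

The Hessian of f at 0 is [[0, 0], [0, 0]] with rank 0, so corank 2. A Groebner basis of the Jacobian ideal J(f) in C{x,y} is {y^3, x^2 + 3*y^2, x*y}; counting standard monomials gives mu = 4. Corank 2; j^3 = y*(x^2 + y^2) splits into three distinct lines over C (the quadratic factor has nonzero discriminant), so D_4.

D_4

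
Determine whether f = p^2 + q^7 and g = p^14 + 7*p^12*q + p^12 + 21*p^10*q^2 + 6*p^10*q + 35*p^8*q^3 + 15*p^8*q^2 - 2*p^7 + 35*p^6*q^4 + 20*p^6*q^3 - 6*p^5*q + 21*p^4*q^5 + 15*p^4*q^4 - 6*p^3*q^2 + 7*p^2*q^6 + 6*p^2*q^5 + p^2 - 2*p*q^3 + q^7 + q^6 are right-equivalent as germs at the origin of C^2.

Yes.

The Hessian of f at 0 has rank 1. Corank 1: A-series; mu = 6 gives A_6. The Hessian of g at 0 has rank 1. Corank 1: A-series; mu = 6 gives A_6. Both have type A_6, hence right-equivalent.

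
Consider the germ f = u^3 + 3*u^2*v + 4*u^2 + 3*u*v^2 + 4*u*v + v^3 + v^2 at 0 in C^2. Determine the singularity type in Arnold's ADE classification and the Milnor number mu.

Type A_{2}, Milnor number mu = 2.

The Hessian of f at 0 is [[8, 4], [4, 2]] with rank 1, so corank 1. A Groebner basis of the Jacobian ideal J(f) in C{u,v} is {v^2, u + v/2}; counting standard monomials gives mu = 2. Corank 1: A-series; mu = 2 gives A_2.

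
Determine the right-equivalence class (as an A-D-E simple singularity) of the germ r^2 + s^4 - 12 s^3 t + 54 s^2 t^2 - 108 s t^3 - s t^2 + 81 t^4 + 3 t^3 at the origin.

D_{5}

The Hessian of f at 0 has rank 1. Corank 2; j^3 = -t^2*(s - 3*t) has shape L^2 M (L != M), so D-series; mu = 5 gives D_5.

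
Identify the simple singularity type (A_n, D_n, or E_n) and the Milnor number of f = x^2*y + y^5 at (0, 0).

Type D_{6}, Milnor number mu = 6.

The Hessian of f at 0 has rank 0. Corank 2; j^3 = x^2*y has shape L^2 M (L != M), so D-series; mu = 6 gives D_6.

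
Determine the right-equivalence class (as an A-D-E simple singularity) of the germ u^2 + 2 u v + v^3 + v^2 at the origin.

A_{2}

The Hessian of f at 0 has rank 1. Corank 1: A-series; mu = 2 gives A_2.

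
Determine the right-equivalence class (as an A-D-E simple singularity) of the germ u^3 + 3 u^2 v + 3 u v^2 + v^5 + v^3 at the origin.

The Hessian of f at 0 has rank 0. Corank 2; j^3 = (u + v)^3 is a perfect cube, so E-series; the 5-jet and mu = 8 give E_8.

E_{8}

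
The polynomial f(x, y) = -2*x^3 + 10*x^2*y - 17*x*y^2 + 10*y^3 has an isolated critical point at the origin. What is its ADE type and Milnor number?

The Hessian of f at 0 has rank 0. Corank 2; j^3 = -(x - 2*y)*(2*x^2 - 6*x*y + 5*y^2) splits into three distinct lines over C (the quadratic factor has nonzero discriminant), so D_4.

Type D_4, Milnor number mu = 4.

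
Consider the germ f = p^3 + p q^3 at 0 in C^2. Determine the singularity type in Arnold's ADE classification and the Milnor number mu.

The Hessian of f at 0 has rank 0. Corank 2; j^3 = p^3 is a perfect cube, so E-series; the 4-jet and mu = 7 give E_7.

Type E_{7}, Milnor number mu = 7.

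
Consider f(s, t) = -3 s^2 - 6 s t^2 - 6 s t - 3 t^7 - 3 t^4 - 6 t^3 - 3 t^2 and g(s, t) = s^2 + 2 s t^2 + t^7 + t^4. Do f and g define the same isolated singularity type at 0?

The Hessian of f at 0 is [[-6, -6], [-6, -6]] with rank 1, so corank 1. A Groebner basis of the Jacobian ideal J(f) in C{s,t} is {s^3 + 3*s^2*t - 3*s^2 - 4*s*t + s + t, s + t^2 + t}; counting standard monomials gives mu = 6. Corank 1: A-series; mu = 6 gives A_6. The Hessian of g at 0 is [[2, 0], [0, 0]] with rank 1, so corank 1. A Groebner basis of the Jacobian ideal J(g) in C{s,t} is {s^3, s + t^2}; counting standard monomials gives mu = 6. Corank 1: A-series; mu = 6 gives A_6. Both have type A_6, hence right-equivalent.

Yes.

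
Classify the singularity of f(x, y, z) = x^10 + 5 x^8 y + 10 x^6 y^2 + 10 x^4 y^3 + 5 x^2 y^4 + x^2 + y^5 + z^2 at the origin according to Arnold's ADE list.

A_4

The Hessian of f at 0 has rank 2. Corank 1: A-series; mu = 4 gives A_4.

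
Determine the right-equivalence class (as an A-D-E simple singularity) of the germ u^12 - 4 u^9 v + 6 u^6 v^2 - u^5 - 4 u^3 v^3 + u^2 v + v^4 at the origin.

D_5

The Hessian of f at 0 is [[0, 0], [0, 0]] with rank 0, so corank 2. A Groebner basis of the Jacobian ideal J(f) in C{u,v} is {u^3, u^2/4 + v^3, u*v}; counting standard monomials gives mu = 5. Corank 2; j^3 = u^2*v has shape L^2 M (L != M), so D-series; mu = 5 gives D_5.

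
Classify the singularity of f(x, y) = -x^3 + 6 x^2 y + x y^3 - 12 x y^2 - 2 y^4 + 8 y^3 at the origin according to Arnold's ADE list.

E_{7}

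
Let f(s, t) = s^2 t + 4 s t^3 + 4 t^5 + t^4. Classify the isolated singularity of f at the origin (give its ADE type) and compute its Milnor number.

Type D_5, Milnor number mu = 5.

The Hessian of f at 0 is [[0, 0], [0, 0]] with rank 0, so corank 2. A Groebner basis of the Jacobian ideal J(f) in C{s,t} is {s*t^2, s*t/2 + t^3, s^2 - 2*s*t}; counting standard monomials gives mu = 5. Corank 2; j^3 = s^2*t has shape L^2 M (L != M), so D-series; mu = 5 gives D_5.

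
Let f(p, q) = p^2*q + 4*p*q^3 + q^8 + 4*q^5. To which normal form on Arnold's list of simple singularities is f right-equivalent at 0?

D9

The Hessian of f at 0 is [[0, 0], [0, 0]] with rank 0, so corank 2. A Groebner basis of the Jacobian ideal J(f) in C{p,q} is {p^4, p^3*q - p^2 - 2*p*q^2, p^3/2 + p^2*q^2, p*q/2 + q^3}; counting standard monomials gives mu = 9. Corank 2; j^3 = p^2*q has shape L^2 M (L != M), so D-series; mu = 9 gives D_9.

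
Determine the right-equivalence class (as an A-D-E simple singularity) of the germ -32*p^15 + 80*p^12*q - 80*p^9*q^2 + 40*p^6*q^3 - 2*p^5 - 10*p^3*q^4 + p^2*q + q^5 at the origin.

The Hessian of f at 0 has rank 0. Corank 2; j^3 = p^2*q has shape L^2 M (L != M), so D-series; mu = 6 gives D_6.

D_{6}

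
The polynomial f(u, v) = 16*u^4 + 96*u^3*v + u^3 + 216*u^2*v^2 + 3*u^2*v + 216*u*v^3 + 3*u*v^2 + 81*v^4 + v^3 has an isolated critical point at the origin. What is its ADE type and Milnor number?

Type E6, Milnor number mu = 6.

The Hessian of f at 0 has rank 0. Corank 2; j^3 = (u + v)^3 is a perfect cube, so E-series; the 4-jet and mu = 6 give E_6.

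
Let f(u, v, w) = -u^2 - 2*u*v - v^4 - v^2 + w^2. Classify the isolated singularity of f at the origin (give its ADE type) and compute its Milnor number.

Type A_3, Milnor number mu = 3.

The Hessian of f at 0 is [[-2, -2, 0], [-2, -2, 0], [0, 0, 2]] with rank 2, so corank 1. A Groebner basis of the Jacobian ideal J(f) in C{u,v,w} is {v^3, u + v, w}; counting standard monomials gives mu = 3. Corank 1: A-series; mu = 3 gives A_3.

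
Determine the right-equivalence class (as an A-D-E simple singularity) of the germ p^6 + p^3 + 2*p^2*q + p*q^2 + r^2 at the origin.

The Hessian of f at 0 has rank 1. Corank 2; j^3 = p*(p + q)^2 has shape L^2 M (L != M), so D-series; mu = 7 gives D_7.

D7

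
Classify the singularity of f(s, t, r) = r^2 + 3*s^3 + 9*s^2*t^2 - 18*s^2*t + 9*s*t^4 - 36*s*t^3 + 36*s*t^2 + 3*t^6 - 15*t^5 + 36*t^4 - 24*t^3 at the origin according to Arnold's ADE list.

E_8

The Hessian of f at 0 has rank 1. Corank 2; j^3 = 3*(s - 2*t)^3 is a perfect cube, so E-series; the 5-jet and mu = 8 give E_8.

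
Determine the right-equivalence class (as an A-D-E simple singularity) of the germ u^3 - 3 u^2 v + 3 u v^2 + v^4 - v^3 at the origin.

E_6

The Hessian of f at 0 has rank 0. Corank 2; j^3 = (u - v)^3 is a perfect cube, so E-series; the 4-jet and mu = 6 give E_6.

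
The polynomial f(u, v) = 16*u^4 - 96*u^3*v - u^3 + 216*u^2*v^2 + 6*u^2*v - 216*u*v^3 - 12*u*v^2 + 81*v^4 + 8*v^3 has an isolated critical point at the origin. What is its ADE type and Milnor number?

The Hessian of f at 0 has rank 0. Corank 2; j^3 = -(u - 2*v)^3 is a perfect cube, so E-series; the 4-jet and mu = 6 give E_6.

Type E_{6}, Milnor number mu = 6.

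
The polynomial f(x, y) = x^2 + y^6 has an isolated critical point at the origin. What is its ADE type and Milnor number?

Type A_5, Milnor number mu = 5.

The Hessian of f at 0 has rank 1. Corank 1: A-series; mu = 5 gives A_5.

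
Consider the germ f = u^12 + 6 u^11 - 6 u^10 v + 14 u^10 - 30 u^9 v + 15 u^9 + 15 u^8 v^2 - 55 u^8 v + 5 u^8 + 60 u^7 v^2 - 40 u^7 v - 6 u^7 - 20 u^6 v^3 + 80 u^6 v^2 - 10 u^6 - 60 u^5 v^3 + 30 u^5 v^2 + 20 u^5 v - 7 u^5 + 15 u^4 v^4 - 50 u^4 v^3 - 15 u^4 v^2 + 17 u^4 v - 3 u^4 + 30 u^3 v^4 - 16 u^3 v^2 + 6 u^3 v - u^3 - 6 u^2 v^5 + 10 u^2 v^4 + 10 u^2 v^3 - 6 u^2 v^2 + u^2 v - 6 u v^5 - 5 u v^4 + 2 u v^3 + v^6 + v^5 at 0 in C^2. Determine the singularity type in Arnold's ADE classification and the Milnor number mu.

Type D7, Milnor number mu = 7.

The Hessian of f at 0 has rank 0. Corank 2; j^3 = -u^2*(u - v) has shape L^2 M (L != M), so D-series; mu = 7 gives D_7.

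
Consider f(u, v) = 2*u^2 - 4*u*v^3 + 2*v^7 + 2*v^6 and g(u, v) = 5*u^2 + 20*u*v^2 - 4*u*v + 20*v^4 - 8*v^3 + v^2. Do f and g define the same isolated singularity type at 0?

No.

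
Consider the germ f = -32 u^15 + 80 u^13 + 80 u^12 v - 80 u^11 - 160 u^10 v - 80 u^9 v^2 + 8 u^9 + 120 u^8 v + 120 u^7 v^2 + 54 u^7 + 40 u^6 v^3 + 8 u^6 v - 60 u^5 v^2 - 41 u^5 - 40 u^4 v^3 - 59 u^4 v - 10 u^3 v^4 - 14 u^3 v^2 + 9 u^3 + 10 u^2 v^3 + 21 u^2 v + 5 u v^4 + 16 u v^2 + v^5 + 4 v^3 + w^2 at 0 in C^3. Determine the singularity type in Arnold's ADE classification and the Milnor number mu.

The Hessian of f at 0 has rank 1. Corank 2; j^3 = (u + v)*(3*u + 2*v)^2 has shape L^2 M (L != M), so D-series; mu = 6 gives D_6.

Type D6, Milnor number mu = 6.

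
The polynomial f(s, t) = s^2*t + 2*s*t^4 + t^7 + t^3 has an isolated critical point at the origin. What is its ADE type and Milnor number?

The Hessian of f at 0 has rank 0. Corank 2; j^3 = t*(s^2 + t^2) splits into three distinct lines over C (the quadratic factor has nonzero discriminant), so D_4.

Type D_4, Milnor number mu = 4.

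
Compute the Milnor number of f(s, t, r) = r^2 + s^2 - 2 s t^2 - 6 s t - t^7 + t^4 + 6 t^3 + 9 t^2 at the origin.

6

The Hessian of f at 0 has rank 2. Corank 1: A-series; mu = 6 gives A_6.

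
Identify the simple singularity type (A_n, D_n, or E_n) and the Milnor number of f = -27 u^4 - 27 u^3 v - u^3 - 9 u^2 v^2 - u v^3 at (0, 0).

Type E7, Milnor number mu = 7.

The Hessian of f at 0 is [[0, 0], [0, 0]] with rank 0, so corank 2. A Groebner basis of the Jacobian ideal J(f) in C{u,v} is {u^2/3 + v^4 + v^3/9, u^3, u^2*v - u^2/9 - v^3/27, 2*u^2/3 + u*v^2 + 2*v^3/9}; counting standard monomials gives mu = 7. Corank 2; j^3 = -u^3 is a perfect cube, so E-series; the 4-jet and mu = 7 give E_7.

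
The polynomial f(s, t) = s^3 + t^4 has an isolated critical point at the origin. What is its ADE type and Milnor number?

Type E6, Milnor number mu = 6.

The Hessian of f at 0 has rank 0. Corank 2; j^3 = s^3 is a perfect cube, so E-series; the 4-jet and mu = 6 give E_6.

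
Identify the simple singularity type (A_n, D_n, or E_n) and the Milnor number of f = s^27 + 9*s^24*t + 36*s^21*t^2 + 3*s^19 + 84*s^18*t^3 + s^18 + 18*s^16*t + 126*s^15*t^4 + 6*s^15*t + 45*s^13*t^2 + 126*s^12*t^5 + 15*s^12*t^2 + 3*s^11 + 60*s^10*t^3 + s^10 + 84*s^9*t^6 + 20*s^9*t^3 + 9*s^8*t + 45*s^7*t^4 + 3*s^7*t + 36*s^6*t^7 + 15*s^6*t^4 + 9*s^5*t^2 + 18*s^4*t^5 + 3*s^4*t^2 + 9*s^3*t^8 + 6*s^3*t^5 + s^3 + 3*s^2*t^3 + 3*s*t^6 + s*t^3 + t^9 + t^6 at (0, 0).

Type E_7, Milnor number mu = 7.

The Hessian of f at 0 is [[0, 0], [0, 0]] with rank 0, so corank 2. A Groebner basis of the Jacobian ideal J(f) in C{s,t} is {s^3, s*t^2, 3*s^2 + t^3}; counting standard monomials gives mu = 7. Corank 2; j^3 = s^3 is a perfect cube, so E-series; the 4-jet and mu = 7 give E_7.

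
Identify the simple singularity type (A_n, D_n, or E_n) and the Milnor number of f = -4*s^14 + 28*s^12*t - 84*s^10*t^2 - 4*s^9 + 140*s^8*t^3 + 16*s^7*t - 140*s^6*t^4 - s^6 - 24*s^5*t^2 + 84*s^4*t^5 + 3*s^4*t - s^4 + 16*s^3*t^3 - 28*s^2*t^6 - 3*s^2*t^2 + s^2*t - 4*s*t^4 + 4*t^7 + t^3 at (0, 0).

The Hessian of f at 0 has rank 0. Corank 2; j^3 = t*(s^2 + t^2) splits into three distinct lines over C (the quadratic factor has nonzero discriminant), so D_4.

Type D_{4}, Milnor number mu = 4.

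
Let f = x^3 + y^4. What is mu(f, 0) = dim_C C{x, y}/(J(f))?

6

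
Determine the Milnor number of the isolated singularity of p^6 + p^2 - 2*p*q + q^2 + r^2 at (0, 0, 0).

The Hessian of f at 0 has rank 2. Corank 1: A-series; mu = 5 gives A_5.

5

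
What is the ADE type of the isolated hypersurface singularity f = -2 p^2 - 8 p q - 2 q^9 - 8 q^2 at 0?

The Hessian of f at 0 has rank 1. Corank 1: A-series; mu = 8 gives A_8.

A_{8}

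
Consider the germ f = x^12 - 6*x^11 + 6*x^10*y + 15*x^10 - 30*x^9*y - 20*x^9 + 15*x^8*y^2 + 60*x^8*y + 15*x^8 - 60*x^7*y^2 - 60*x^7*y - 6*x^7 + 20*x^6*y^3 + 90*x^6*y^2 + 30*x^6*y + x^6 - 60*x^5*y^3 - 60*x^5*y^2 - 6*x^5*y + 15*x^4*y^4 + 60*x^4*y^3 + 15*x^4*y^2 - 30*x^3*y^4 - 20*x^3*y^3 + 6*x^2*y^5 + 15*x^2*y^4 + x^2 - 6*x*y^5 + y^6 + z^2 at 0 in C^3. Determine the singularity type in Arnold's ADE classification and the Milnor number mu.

Type A_{5}, Milnor number mu = 5.

The Hessian of f at 0 has rank 2. Corank 1: A-series; mu = 5 gives A_5.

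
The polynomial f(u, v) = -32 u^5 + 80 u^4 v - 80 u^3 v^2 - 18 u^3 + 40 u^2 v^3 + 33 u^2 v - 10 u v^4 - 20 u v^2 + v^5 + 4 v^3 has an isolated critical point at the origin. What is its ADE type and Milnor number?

Type D6, Milnor number mu = 6.

The Hessian of f at 0 is [[0, 0], [0, 0]] with rank 0, so corank 2. A Groebner basis of the Jacobian ideal J(f) in C{u,v} is {-243*u*v/10 + v^4 + 81*v^2/5, u*v^2 - 2*v^3/3, u^2 - 7*u*v/6 + v^2/3}; counting standard monomials gives mu = 6. Corank 2; j^3 = -(2*u - v)*(3*u - 2*v)^2 has shape L^2 M (L != M), so D-series; mu = 6 gives D_6.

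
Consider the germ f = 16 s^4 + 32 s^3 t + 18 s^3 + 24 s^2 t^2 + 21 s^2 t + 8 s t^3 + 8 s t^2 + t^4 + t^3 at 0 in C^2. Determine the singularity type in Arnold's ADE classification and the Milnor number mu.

Type D5, Milnor number mu = 5.

The Hessian of f at 0 has rank 0. Corank 2; j^3 = (2*s + t)*(3*s + t)^2 has shape L^2 M (L != M), so D-series; mu = 5 gives D_5.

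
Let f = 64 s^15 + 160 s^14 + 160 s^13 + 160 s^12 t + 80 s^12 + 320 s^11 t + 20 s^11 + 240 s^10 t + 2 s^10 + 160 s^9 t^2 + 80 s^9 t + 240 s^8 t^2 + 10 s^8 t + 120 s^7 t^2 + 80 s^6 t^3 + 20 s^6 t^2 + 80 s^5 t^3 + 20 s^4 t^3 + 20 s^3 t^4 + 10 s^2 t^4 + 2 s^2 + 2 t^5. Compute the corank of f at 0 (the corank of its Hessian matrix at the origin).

Hessian at 0 has rank 1.

1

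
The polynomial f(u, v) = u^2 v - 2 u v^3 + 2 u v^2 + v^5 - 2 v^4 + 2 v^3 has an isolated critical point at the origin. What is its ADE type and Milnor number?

Type D4, Milnor number mu = 4.

The Hessian of f at 0 is [[0, 0], [0, 0]] with rank 0, so corank 2. A Groebner basis of the Jacobian ideal J(f) in C{u,v} is {v^3, u^2 + 2*v^2, u*v + v^2}; counting standard monomials gives mu = 4. Corank 2; j^3 = v*(u^2 + 2*u*v + 2*v^2) splits into three distinct lines over C (the quadratic factor has nonzero discriminant), so D_4.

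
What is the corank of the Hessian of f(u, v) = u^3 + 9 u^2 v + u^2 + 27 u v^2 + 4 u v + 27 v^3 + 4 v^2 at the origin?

1

Hessian at 0 has rank 1.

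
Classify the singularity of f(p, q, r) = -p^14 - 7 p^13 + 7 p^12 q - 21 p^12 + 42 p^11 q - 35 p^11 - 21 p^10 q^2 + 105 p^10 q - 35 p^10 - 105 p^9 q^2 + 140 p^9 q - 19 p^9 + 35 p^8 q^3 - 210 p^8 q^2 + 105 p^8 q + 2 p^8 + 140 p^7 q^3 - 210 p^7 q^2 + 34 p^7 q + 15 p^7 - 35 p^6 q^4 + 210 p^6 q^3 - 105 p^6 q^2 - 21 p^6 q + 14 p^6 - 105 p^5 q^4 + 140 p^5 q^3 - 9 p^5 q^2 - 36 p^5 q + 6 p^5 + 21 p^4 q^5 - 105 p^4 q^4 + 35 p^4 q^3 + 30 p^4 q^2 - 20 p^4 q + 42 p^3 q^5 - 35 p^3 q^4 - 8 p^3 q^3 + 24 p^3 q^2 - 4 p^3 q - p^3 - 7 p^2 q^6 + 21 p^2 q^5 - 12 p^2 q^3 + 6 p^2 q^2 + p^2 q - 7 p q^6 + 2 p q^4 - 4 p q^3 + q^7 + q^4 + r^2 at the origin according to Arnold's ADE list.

The Hessian of f at 0 has rank 1. Corank 2; j^3 = -p^2*(p - q) has shape L^2 M (L != M), so D-series; mu = 5 gives D_5.

D5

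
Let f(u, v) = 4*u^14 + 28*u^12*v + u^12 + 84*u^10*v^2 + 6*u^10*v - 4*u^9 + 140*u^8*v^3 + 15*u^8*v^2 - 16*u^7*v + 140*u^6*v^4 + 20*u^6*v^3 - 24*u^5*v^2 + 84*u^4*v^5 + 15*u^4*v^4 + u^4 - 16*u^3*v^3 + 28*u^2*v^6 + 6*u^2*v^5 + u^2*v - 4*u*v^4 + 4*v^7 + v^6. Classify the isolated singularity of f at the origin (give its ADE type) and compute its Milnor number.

The Hessian of f at 0 has rank 0. Corank 2; j^3 = u^2*v has shape L^2 M (L != M), so D-series; mu = 7 gives D_7.

Type D_7, Milnor number mu = 7.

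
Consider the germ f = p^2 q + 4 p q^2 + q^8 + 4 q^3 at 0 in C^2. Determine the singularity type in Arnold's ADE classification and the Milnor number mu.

The Hessian of f at 0 has rank 0. Corank 2; j^3 = q*(p + 2*q)^2 has shape L^2 M (L != M), so D-series; mu = 9 gives D_9.

Type D9, Milnor number mu = 9.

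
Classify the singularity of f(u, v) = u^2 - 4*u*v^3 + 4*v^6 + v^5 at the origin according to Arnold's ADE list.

The Hessian of f at 0 is [[2, 0], [0, 0]] with rank 1, so corank 1. A Groebner basis of the Jacobian ideal J(f) in C{u,v} is {-u/2 + v^3, u^2, u*v}; counting standard monomials gives mu = 4. Corank 1: A-series; mu = 4 gives A_4.

A_{4}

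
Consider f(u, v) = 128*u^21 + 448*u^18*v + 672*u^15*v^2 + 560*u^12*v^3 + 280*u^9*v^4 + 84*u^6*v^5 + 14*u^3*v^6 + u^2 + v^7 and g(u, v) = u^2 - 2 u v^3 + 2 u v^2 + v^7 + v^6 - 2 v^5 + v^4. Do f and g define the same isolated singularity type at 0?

The Hessian of f at 0 has rank 1. Corank 1: A-series; mu = 6 gives A_6. The Hessian of g at 0 has rank 1. Corank 1: A-series; mu = 6 gives A_6. Both have type A_6, hence right-equivalent.

Yes.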